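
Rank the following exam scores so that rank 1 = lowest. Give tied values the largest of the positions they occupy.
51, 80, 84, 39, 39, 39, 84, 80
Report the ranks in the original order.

Sorted (ascending): 39, 39, 39, 51, 80, 80, 84, 84
The 3 values of 39 occupy positions 1–3 → each gets rank 3.
The 2 values of 80 occupy positions 5–6 → each gets rank 6.
The 2 values of 84 occupy positions 7–8 → each gets rank 8.

4, 6, 8, 3, 3, 3, 8, 6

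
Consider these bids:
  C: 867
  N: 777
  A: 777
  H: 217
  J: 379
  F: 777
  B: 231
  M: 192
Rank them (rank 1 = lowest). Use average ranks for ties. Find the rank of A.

6

Sorted (ascending): 192, 217, 231, 379, 777, 777, 777, 867
The 3 values of 777 occupy positions 5–7 → average rank 6.
A has value 777 → rank 6.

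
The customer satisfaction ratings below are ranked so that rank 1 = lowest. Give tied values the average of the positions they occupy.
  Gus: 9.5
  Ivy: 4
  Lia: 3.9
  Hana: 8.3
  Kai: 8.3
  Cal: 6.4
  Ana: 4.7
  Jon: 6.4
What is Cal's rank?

Sorted (ascending): 3.9, 4, 4.7, 6.4, 6.4, 8.3, 8.3, 9.5
The 2 values of 6.4 occupy positions 4–5 → average rank (4+5)/2 = 4.5.
The 2 values of 8.3 occupy positions 6–7 → average rank (6+7)/2 = 6.5.
Cal has value 6.4 → rank 4.5.

4.5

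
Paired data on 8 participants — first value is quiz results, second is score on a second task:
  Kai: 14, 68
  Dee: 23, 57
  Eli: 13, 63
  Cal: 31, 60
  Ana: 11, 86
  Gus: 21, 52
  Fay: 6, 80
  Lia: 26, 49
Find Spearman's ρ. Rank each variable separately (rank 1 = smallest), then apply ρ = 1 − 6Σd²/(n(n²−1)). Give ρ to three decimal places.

-0.786

Ranks of variable 1: 4, 6, 3, 8, 2, 5, 1, 7
Ranks of variable 2: 6, 3, 5, 4, 8, 2, 7, 1
d = r₁ − r₂: -2, 3, -2, 4, -6, 3, -6, 6
d²: 4, 9, 4, 16, 36, 9, 36, 36; Σd² = 150
ρ = 1 − 6·150/(8·63) = 1 − 900/504 = -0.786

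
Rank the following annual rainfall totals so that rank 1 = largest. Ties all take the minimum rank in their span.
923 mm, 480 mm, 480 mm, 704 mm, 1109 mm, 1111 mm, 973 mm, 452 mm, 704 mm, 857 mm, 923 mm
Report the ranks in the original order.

Sorted (descending): 1111, 1109, 973, 923, 923, 857, 704, 704, 480, 480, 452
The 2 values of 923 occupy positions 4–5 → each gets rank 4.
The 2 values of 704 occupy positions 7–8 → each gets rank 7.
The 2 values of 480 occupy positions 9–10 → each gets rank 9.

4, 9, 9, 7, 2, 1, 3, 11, 7, 6, 4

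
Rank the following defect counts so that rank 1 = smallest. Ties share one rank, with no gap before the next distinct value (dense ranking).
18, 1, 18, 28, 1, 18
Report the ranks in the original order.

Sorted (ascending): 1, 1, 18, 18, 18, 28
The 2 values of 1 share dense rank 1.
The 3 values of 18 share dense rank 2.
Remaining distinct values take the next consecutive integers.

2, 1, 2, 3, 1, 2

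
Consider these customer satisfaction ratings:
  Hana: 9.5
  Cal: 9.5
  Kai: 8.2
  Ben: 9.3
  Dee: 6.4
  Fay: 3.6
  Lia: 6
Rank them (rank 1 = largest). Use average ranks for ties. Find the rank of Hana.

Sorted (descending): 9.5, 9.5, 9.3, 8.2, 6.4, 6, 3.6
The 2 values of 9.5 occupy positions 1–2 → average rank (1+2)/2 = 1.5.
Hana has value 9.5 → rank 1.5.

1.5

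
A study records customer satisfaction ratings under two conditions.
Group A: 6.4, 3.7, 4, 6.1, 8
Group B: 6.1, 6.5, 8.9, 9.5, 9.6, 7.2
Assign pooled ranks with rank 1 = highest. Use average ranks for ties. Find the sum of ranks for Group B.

Sorted (descending): 9.6, 9.5, 8.9, 8, 7.2, 6.5, 6.4, 6.1, 6.1, 4, 3.7
The 2 values of 6.1 occupy positions 8–9 → average rank (8+9)/2 = 8.5.
Group B values → pooled ranks: 6.1→8.5, 6.5→6, 8.9→3, 9.5→2, 9.6→1, 7.2→5
Rank sum = 8.5 + 6 + 3 + 2 + 1 + 5 = 25.5

25.5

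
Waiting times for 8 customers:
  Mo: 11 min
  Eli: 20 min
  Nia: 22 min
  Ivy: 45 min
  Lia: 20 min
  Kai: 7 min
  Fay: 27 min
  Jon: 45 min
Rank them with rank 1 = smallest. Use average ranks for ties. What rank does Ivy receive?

Sorted (ascending): 7, 11, 20, 20, 22, 27, 45, 45
The 2 values of 20 occupy positions 3–4 → average rank (3+4)/2 = 3.5.
The 2 values of 45 occupy positions 7–8 → average rank (7+8)/2 = 7.5.
Ivy has value 45 min → rank 7.5.

7.5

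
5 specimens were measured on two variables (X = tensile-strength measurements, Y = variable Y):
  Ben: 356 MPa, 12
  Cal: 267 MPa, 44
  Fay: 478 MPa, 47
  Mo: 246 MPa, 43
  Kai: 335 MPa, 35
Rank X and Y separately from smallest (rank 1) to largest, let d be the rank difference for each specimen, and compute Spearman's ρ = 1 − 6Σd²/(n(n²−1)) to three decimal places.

Ranks of variable 1: 4, 2, 5, 1, 3
Ranks of variable 2: 1, 4, 5, 3, 2
d = r₁ − r₂: 3, -2, 0, -2, 1
d²: 9, 4, 0, 4, 1; Σd² = 18
ρ = 1 − 6·18/(5·24) = 1 − 108/120 = 0.100

0.100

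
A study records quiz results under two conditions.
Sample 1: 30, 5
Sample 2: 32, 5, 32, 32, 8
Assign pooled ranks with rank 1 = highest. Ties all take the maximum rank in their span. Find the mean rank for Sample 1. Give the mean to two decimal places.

Sorted (descending): 32, 32, 32, 30, 8, 5, 5
The 3 values of 32 occupy positions 1–3 → each gets rank 3.
The 2 values of 5 occupy positions 6–7 → each gets rank 7.
Sample 1 values → pooled ranks: 30→4, 5→7
Mean rank = (4 + 7) / 2 = 5.50

5.50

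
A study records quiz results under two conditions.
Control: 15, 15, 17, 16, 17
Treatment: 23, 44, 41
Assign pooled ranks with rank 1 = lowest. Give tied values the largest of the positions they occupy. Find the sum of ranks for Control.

17

Sorted (ascending): 15, 15, 16, 17, 17, 23, 41, 44
The 2 values of 15 occupy positions 1–2 → each gets rank 2.
The 2 values of 17 occupy positions 4–5 → each gets rank 5.
Control values → pooled ranks: 15→2, 15→2, 17→5, 16→3, 17→5
Rank sum = 2 + 2 + 5 + 3 + 5 = 17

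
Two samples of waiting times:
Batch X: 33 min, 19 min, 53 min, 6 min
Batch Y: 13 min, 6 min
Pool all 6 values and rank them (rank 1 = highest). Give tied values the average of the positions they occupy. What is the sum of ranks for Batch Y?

9.5

Sorted (descending): 53, 33, 19, 13, 6, 6
The 2 values of 6 occupy positions 5–6 → average rank (5+6)/2 = 5.5.
Batch Y values → pooled ranks: 13→4, 6→5.5
Rank sum = 4 + 5.5 = 9.5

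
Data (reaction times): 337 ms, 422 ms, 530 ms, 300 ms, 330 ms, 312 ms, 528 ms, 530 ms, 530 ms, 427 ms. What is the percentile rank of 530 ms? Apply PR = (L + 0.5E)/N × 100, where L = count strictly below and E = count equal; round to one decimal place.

85.0

N = 10.
Strictly below 530: 7. Equal to 530: 3.
PR = (7 + 0.5·3)/10 × 100 = 85.0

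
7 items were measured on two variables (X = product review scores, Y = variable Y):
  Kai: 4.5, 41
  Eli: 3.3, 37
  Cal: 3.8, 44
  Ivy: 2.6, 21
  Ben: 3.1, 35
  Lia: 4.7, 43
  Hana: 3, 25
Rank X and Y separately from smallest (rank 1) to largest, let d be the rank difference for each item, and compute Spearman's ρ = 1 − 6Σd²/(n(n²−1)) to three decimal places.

0.893

Ranks of variable 1: 6, 4, 5, 1, 3, 7, 2
Ranks of variable 2: 5, 4, 7, 1, 3, 6, 2
d = r₁ − r₂: 1, 0, -2, 0, 0, 1, 0
d²: 1, 0, 4, 0, 0, 1, 0; Σd² = 6
ρ = 1 − 6·6/(7·48) = 1 − 36/336 = 0.893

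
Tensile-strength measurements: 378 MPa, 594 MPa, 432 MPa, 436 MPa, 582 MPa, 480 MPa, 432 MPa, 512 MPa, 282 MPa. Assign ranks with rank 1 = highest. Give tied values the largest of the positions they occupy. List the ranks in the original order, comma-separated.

Sorted (descending): 594, 582, 512, 480, 436, 432, 432, 378, 282
The 2 values of 432 occupy positions 6–7 → each gets rank 7.

8, 1, 7, 5, 2, 4, 7, 3, 9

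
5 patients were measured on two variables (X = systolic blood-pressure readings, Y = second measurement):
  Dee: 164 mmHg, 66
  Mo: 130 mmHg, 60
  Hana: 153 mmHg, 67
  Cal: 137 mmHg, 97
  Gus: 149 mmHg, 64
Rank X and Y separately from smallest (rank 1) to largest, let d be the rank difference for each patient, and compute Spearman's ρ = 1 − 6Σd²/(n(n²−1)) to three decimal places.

0.300

Ranks of variable 1: 5, 1, 4, 2, 3
Ranks of variable 2: 3, 1, 4, 5, 2
d = r₁ − r₂: 2, 0, 0, -3, 1
d²: 4, 0, 0, 9, 1; Σd² = 14
ρ = 1 − 6·14/(5·24) = 1 − 84/120 = 0.300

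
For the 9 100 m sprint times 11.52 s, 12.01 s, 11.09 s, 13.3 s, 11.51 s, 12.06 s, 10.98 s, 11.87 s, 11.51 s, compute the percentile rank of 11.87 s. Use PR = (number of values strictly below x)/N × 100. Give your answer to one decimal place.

N = 9.
Strictly below 11.87: 5. Equal to 11.87: 1.
PR = 5/9 × 100 = 55.6

55.6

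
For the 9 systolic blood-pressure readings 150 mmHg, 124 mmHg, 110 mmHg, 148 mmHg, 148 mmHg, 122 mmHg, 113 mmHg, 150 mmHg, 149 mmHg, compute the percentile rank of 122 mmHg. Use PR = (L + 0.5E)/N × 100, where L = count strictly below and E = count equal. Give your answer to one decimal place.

N = 9.
Strictly below 122: 2. Equal to 122: 1.
PR = (2 + 0.5·1)/9 × 100 = 27.8

27.8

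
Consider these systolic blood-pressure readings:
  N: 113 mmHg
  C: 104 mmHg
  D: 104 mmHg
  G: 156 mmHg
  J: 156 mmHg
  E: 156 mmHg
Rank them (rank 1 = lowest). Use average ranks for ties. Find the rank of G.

Sorted (ascending): 104, 104, 113, 156, 156, 156
The 2 values of 104 occupy positions 1–2 → average rank (1+2)/2 = 1.5.
The 3 values of 156 occupy positions 4–6 → average rank 5.
G has value 156 mmHg → rank 5.

5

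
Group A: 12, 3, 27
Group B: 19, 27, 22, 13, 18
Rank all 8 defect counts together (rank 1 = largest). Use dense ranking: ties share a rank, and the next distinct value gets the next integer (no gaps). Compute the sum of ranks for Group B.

Sorted (descending): 27, 27, 22, 19, 18, 13, 12, 3
The 2 values of 27 share dense rank 1.
Remaining distinct values take the next consecutive integers.
Group B values → pooled ranks: 19→3, 27→1, 22→2, 13→5, 18→4
Rank sum = 3 + 1 + 2 + 5 + 4 = 15

15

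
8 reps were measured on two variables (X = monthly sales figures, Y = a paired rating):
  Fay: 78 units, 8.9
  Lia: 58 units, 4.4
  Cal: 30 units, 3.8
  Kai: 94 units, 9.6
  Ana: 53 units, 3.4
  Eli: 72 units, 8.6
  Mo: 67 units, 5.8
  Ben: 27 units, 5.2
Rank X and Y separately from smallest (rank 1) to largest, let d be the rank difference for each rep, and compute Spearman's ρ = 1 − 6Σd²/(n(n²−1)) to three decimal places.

0.833

Ranks of variable 1: 7, 4, 2, 8, 3, 6, 5, 1
Ranks of variable 2: 7, 3, 2, 8, 1, 6, 5, 4
d = r₁ − r₂: 0, 1, 0, 0, 2, 0, 0, -3
d²: 0, 1, 0, 0, 4, 0, 0, 9; Σd² = 14
ρ = 1 − 6·14/(8·63) = 1 − 84/504 = 0.833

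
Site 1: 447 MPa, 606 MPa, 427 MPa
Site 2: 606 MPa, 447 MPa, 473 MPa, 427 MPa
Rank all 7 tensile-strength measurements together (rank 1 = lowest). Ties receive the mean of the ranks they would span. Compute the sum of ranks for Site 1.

11.5

Sorted (ascending): 427, 427, 447, 447, 473, 606, 606
The 2 values of 427 occupy positions 1–2 → average rank (1+2)/2 = 1.5.
The 2 values of 447 occupy positions 3–4 → average rank (3+4)/2 = 3.5.
The 2 values of 606 occupy positions 6–7 → average rank (6+7)/2 = 6.5.
Site 1 values → pooled ranks: 447→3.5, 606→6.5, 427→1.5
Rank sum = 3.5 + 6.5 + 1.5 = 11.5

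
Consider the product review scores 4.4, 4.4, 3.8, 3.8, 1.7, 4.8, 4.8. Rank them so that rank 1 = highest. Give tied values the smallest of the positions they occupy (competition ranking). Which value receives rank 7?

Sorted (descending): 4.8, 4.8, 4.4, 4.4, 3.8, 3.8, 1.7
The 2 values of 4.8 occupy positions 1–2 → each gets rank 1.
The 2 values of 4.4 occupy positions 3–4 → each gets rank 3.
The 2 values of 3.8 occupy positions 5–6 → each gets rank 5.
Rank 7 → value 1.7.

1.7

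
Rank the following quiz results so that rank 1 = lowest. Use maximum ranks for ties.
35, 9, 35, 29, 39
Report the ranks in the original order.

4, 1, 4, 2, 5

Sorted (ascending): 9, 29, 35, 35, 39
The 2 values of 35 occupy positions 3–4 → each gets rank 4.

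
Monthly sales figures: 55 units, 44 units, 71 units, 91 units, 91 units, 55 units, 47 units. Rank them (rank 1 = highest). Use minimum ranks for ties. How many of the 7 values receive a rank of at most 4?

5

Sorted (descending): 91, 91, 71, 55, 55, 47, 44
The 2 values of 91 occupy positions 1–2 → each gets rank 1.
The 2 values of 55 occupy positions 4–5 → each gets rank 4.
Ranks ≤ 4: {1, 1, 3, 4, 4} → 5 values.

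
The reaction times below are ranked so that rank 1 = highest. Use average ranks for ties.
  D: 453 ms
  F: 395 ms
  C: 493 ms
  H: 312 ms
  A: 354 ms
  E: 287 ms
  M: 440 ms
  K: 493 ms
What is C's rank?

1.5

Sorted (descending): 493, 493, 453, 440, 395, 354, 312, 287
The 2 values of 493 occupy positions 1–2 → average rank (1+2)/2 = 1.5.
C has value 493 ms → rank 1.5.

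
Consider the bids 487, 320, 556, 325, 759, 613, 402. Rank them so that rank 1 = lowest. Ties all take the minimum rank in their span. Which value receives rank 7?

Sorted (ascending): 320, 325, 402, 487, 556, 613, 759
No ties — each value takes its position as its rank.
Rank 7 → value 759.

759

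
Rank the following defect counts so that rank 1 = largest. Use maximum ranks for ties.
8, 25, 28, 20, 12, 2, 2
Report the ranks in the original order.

5, 2, 1, 3, 4, 7, 7

Sorted (descending): 28, 25, 20, 12, 8, 2, 2
The 2 values of 2 occupy positions 6–7 → each gets rank 7.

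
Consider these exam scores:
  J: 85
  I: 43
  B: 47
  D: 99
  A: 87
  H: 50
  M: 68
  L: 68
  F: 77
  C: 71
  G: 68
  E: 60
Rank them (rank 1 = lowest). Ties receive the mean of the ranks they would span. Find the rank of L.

Sorted (ascending): 43, 47, 50, 60, 68, 68, 68, 71, 77, 85, 87, 99
The 3 values of 68 occupy positions 5–7 → average rank 6.
L has value 68 → rank 6.

6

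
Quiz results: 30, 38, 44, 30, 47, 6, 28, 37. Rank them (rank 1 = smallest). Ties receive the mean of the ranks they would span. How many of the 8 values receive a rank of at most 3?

Sorted (ascending): 6, 28, 30, 30, 37, 38, 44, 47
The 2 values of 30 occupy positions 3–4 → average rank (3+4)/2 = 3.5.
Ranks ≤ 3: {1, 2} → 2 values.

2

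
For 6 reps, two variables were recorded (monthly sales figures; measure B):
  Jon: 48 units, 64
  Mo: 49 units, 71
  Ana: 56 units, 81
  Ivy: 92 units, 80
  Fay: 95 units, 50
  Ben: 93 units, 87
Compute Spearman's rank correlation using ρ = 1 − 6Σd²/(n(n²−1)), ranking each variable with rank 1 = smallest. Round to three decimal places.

0.086

Ranks of variable 1: 1, 2, 3, 4, 6, 5
Ranks of variable 2: 2, 3, 5, 4, 1, 6
d = r₁ − r₂: -1, -1, -2, 0, 5, -1
d²: 1, 1, 4, 0, 25, 1; Σd² = 32
ρ = 1 − 6·32/(6·35) = 1 − 192/210 = 0.086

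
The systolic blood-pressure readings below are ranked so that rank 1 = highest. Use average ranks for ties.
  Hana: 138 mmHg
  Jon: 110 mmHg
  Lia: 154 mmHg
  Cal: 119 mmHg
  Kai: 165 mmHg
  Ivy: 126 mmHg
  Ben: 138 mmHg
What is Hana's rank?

3.5

Sorted (descending): 165, 154, 138, 138, 126, 119, 110
The 2 values of 138 occupy positions 3–4 → average rank (3+4)/2 = 3.5.
Hana has value 138 mmHg → rank 3.5.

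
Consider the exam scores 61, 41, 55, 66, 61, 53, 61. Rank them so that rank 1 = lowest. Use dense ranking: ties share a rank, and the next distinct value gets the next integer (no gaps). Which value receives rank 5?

66

Sorted (ascending): 41, 53, 55, 61, 61, 61, 66
The 3 values of 61 share dense rank 4.
Remaining distinct values take the next consecutive integers.
Rank 5 → value 66.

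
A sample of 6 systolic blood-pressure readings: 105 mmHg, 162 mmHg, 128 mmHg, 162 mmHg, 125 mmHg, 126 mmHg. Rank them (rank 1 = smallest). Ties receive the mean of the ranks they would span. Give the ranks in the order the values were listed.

Sorted (ascending): 105, 125, 126, 128, 162, 162
The 2 values of 162 occupy positions 5–6 → average rank (5+6)/2 = 5.5.

1, 5.5, 4, 5.5, 2, 3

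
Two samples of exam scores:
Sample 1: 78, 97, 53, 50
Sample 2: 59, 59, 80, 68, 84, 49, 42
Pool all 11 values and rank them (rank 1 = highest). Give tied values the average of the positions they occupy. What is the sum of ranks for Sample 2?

44

Sorted (descending): 97, 84, 80, 78, 68, 59, 59, 53, 50, 49, 42
The 2 values of 59 occupy positions 6–7 → average rank (6+7)/2 = 6.5.
Sample 2 values → pooled ranks: 59→6.5, 59→6.5, 80→3, 68→5, 84→2, 49→10, 42→11
Rank sum = 6.5 + 6.5 + 3 + 5 + 2 + 10 + 11 = 44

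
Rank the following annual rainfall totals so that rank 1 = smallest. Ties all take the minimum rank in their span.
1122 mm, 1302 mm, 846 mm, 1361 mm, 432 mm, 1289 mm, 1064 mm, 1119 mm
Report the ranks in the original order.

5, 7, 2, 8, 1, 6, 3, 4

Sorted (ascending): 432, 846, 1064, 1119, 1122, 1289, 1302, 1361
No ties — each value takes its position as its rank.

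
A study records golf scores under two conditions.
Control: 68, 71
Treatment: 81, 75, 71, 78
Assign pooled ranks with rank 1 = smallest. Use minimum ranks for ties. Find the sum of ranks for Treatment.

17

Sorted (ascending): 68, 71, 71, 75, 78, 81
The 2 values of 71 occupy positions 2–3 → each gets rank 2.
Treatment values → pooled ranks: 81→6, 75→4, 71→2, 78→5
Rank sum = 6 + 4 + 2 + 5 = 17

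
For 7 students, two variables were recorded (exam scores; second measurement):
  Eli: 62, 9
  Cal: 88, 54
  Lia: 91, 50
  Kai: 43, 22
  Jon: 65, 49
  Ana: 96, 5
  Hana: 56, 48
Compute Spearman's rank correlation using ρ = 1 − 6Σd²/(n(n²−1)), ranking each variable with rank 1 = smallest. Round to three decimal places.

0.107

Ranks of variable 1: 3, 5, 6, 1, 4, 7, 2
Ranks of variable 2: 2, 7, 6, 3, 5, 1, 4
d = r₁ − r₂: 1, -2, 0, -2, -1, 6, -2
d²: 1, 4, 0, 4, 1, 36, 4; Σd² = 50
ρ = 1 − 6·50/(7·48) = 1 − 300/336 = 0.107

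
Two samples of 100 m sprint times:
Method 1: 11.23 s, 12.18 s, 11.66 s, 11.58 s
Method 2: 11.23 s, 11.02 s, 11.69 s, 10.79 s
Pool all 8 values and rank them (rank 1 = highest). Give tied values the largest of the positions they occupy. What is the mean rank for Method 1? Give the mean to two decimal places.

3.50

Sorted (descending): 12.18, 11.69, 11.66, 11.58, 11.23, 11.23, 11.02, 10.79
The 2 values of 11.23 occupy positions 5–6 → each gets rank 6.
Method 1 values → pooled ranks: 11.23→6, 12.18→1, 11.66→3, 11.58→4
Mean rank = (6 + 1 + 3 + 4) / 4 = 3.50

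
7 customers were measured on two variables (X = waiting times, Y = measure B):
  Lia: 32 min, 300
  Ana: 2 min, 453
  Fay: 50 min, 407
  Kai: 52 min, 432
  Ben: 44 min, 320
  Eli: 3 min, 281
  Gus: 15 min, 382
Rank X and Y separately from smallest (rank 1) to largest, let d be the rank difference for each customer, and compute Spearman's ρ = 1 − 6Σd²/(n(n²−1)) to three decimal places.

Ranks of variable 1: 4, 1, 6, 7, 5, 2, 3
Ranks of variable 2: 2, 7, 5, 6, 3, 1, 4
d = r₁ − r₂: 2, -6, 1, 1, 2, 1, -1
d²: 4, 36, 1, 1, 4, 1, 1; Σd² = 48
ρ = 1 − 6·48/(7·48) = 1 − 288/336 = 0.143

0.143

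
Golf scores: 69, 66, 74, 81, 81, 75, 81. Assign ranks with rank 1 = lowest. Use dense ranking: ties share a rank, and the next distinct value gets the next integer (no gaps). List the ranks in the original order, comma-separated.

Sorted (ascending): 66, 69, 74, 75, 81, 81, 81
The 3 values of 81 share dense rank 5.
Remaining distinct values take the next consecutive integers.

2, 1, 3, 5, 5, 4, 5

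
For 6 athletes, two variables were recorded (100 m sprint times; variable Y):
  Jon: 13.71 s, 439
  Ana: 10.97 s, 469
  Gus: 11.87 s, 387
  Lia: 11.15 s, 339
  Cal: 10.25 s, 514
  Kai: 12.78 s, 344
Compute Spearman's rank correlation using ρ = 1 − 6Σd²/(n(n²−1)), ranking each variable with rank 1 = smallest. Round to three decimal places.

Ranks of variable 1: 6, 2, 4, 3, 1, 5
Ranks of variable 2: 4, 5, 3, 1, 6, 2
d = r₁ − r₂: 2, -3, 1, 2, -5, 3
d²: 4, 9, 1, 4, 25, 9; Σd² = 52
ρ = 1 − 6·52/(6·35) = 1 − 312/210 = -0.486

-0.486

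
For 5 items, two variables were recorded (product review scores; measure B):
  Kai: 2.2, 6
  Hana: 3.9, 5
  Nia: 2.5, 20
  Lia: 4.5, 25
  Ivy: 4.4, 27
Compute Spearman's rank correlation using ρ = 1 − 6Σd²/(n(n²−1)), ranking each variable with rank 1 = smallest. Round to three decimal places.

0.600

Ranks of variable 1: 1, 3, 2, 5, 4
Ranks of variable 2: 2, 1, 3, 4, 5
d = r₁ − r₂: -1, 2, -1, 1, -1
d²: 1, 4, 1, 1, 1; Σd² = 8
ρ = 1 − 6·8/(5·24) = 1 − 48/120 = 0.600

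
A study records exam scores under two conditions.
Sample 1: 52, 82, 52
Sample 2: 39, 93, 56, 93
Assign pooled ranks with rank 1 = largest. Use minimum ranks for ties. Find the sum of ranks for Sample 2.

Sorted (descending): 93, 93, 82, 56, 52, 52, 39
The 2 values of 93 occupy positions 1–2 → each gets rank 1.
The 2 values of 52 occupy positions 5–6 → each gets rank 5.
Sample 2 values → pooled ranks: 39→7, 93→1, 56→4, 93→1
Rank sum = 7 + 1 + 4 + 1 = 13

13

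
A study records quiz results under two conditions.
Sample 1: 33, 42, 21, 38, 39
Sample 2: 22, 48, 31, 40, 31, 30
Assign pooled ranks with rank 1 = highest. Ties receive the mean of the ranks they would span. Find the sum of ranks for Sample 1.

Sorted (descending): 48, 42, 40, 39, 38, 33, 31, 31, 30, 22, 21
The 2 values of 31 occupy positions 7–8 → average rank (7+8)/2 = 7.5.
Sample 1 values → pooled ranks: 33→6, 42→2, 21→11, 38→5, 39→4
Rank sum = 6 + 2 + 11 + 5 + 4 = 28

28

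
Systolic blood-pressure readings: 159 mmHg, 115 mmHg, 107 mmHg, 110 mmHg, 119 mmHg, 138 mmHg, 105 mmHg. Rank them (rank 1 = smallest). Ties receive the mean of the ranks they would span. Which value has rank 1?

105

Sorted (ascending): 105, 107, 110, 115, 119, 138, 159
No ties — each value takes its position as its rank.
Rank 1 → value 105.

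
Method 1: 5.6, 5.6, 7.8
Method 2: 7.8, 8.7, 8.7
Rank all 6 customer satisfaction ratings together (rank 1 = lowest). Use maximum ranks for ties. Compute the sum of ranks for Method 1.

Sorted (ascending): 5.6, 5.6, 7.8, 7.8, 8.7, 8.7
The 2 values of 5.6 occupy positions 1–2 → each gets rank 2.
The 2 values of 7.8 occupy positions 3–4 → each gets rank 4.
The 2 values of 8.7 occupy positions 5–6 → each gets rank 6.
Method 1 values → pooled ranks: 5.6→2, 5.6→2, 7.8→4
Rank sum = 2 + 2 + 4 = 8

8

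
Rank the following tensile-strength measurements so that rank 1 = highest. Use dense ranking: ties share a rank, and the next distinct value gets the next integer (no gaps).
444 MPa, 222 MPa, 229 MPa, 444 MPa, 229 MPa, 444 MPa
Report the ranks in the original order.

1, 3, 2, 1, 2, 1

Sorted (descending): 444, 444, 444, 229, 229, 222
The 3 values of 444 share dense rank 1.
The 2 values of 229 share dense rank 2.
Remaining distinct values take the next consecutive integers.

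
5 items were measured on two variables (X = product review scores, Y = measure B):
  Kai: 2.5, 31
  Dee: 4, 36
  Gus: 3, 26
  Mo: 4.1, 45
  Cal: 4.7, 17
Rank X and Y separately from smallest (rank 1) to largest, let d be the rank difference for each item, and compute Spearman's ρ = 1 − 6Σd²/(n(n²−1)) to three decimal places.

-0.100

Ranks of variable 1: 1, 3, 2, 4, 5
Ranks of variable 2: 3, 4, 2, 5, 1
d = r₁ − r₂: -2, -1, 0, -1, 4
d²: 4, 1, 0, 1, 16; Σd² = 22
ρ = 1 − 6·22/(5·24) = 1 − 132/120 = -0.100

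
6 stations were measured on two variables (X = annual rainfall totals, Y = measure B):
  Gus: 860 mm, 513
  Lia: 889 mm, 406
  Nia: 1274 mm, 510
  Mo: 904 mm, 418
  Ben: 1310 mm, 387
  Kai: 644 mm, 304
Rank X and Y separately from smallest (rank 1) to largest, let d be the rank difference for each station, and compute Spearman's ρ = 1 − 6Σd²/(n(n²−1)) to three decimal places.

0.086

Ranks of variable 1: 2, 3, 5, 4, 6, 1
Ranks of variable 2: 6, 3, 5, 4, 2, 1
d = r₁ − r₂: -4, 0, 0, 0, 4, 0
d²: 16, 0, 0, 0, 16, 0; Σd² = 32
ρ = 1 − 6·32/(6·35) = 1 − 192/210 = 0.086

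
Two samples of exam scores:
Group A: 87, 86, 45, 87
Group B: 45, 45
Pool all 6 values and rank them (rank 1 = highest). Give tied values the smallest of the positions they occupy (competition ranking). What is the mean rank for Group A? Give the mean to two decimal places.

2.25

Sorted (descending): 87, 87, 86, 45, 45, 45
The 2 values of 87 occupy positions 1–2 → each gets rank 1.
The 3 values of 45 occupy positions 4–6 → each gets rank 4.
Group A values → pooled ranks: 87→1, 86→3, 45→4, 87→1
Mean rank = (1 + 3 + 4 + 1) / 4 = 2.25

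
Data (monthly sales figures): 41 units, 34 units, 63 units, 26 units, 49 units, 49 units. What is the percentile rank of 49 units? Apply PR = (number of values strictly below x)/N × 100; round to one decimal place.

50.0

N = 6.
Strictly below 49: 3. Equal to 49: 2.
PR = 3/6 × 100 = 50.0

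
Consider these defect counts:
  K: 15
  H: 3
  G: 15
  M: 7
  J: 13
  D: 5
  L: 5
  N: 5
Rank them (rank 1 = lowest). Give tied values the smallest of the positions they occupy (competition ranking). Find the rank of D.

Sorted (ascending): 3, 5, 5, 5, 7, 13, 15, 15
The 3 values of 5 occupy positions 2–4 → each gets rank 2.
The 2 values of 15 occupy positions 7–8 → each gets rank 7.
D has value 5 → rank 2.

2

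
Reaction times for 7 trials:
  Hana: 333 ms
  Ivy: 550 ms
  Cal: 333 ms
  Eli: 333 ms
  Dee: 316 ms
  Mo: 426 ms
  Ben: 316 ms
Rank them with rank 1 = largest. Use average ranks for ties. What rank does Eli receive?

4

Sorted (descending): 550, 426, 333, 333, 333, 316, 316
The 3 values of 333 occupy positions 3–5 → average rank 4.
The 2 values of 316 occupy positions 6–7 → average rank (6+7)/2 = 6.5.
Eli has value 333 ms → rank 4.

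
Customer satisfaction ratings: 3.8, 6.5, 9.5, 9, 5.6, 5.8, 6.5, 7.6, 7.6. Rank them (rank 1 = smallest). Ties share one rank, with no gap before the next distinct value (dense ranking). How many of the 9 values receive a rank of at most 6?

Sorted (ascending): 3.8, 5.6, 5.8, 6.5, 6.5, 7.6, 7.6, 9, 9.5
The 2 values of 6.5 share dense rank 4.
The 2 values of 7.6 share dense rank 5.
Remaining distinct values take the next consecutive integers.
Ranks ≤ 6: {1, 2, 3, 4, 4, 5, 5, 6} → 8 values.

8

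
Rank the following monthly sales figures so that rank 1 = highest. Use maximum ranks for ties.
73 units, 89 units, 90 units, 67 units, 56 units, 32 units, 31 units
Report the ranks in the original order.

3, 2, 1, 4, 5, 6, 7

Sorted (descending): 90, 89, 73, 67, 56, 32, 31
No ties — each value takes its position as its rank.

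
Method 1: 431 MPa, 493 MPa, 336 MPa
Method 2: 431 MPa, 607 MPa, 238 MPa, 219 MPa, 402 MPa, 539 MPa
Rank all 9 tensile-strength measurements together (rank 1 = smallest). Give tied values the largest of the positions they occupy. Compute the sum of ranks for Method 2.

30

Sorted (ascending): 219, 238, 336, 402, 431, 431, 493, 539, 607
The 2 values of 431 occupy positions 5–6 → each gets rank 6.
Method 2 values → pooled ranks: 431→6, 607→9, 238→2, 219→1, 402→4, 539→8
Rank sum = 6 + 9 + 2 + 1 + 4 + 8 = 30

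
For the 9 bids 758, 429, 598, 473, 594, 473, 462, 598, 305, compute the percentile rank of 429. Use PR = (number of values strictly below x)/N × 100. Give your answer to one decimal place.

N = 9.
Strictly below 429: 1. Equal to 429: 1.
PR = 1/9 × 100 = 11.1

11.1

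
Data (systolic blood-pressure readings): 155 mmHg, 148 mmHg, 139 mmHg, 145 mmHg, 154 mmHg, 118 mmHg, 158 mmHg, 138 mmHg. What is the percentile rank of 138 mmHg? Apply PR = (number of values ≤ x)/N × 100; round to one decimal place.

25.0

N = 8.
Strictly below 138: 1. Equal to 138: 1.
PR = 2/8 × 100 = 25.0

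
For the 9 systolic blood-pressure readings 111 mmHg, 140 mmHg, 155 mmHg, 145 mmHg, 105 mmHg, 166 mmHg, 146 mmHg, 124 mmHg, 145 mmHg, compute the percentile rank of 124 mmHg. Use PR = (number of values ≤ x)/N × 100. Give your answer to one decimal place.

33.3

N = 9.
Strictly below 124: 2. Equal to 124: 1.
PR = 3/9 × 100 = 33.3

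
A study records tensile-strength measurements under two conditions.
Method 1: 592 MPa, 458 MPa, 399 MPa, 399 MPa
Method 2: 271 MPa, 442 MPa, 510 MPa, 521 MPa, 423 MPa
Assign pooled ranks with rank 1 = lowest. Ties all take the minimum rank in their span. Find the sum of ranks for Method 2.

Sorted (ascending): 271, 399, 399, 423, 442, 458, 510, 521, 592
The 2 values of 399 occupy positions 2–3 → each gets rank 2.
Method 2 values → pooled ranks: 271→1, 442→5, 510→7, 521→8, 423→4
Rank sum = 1 + 5 + 7 + 8 + 4 = 25

25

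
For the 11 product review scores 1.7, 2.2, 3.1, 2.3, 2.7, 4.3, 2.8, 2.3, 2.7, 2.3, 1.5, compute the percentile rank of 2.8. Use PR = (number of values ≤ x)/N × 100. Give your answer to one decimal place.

N = 11.
Strictly below 2.8: 8. Equal to 2.8: 1.
PR = 9/11 × 100 = 81.8

81.8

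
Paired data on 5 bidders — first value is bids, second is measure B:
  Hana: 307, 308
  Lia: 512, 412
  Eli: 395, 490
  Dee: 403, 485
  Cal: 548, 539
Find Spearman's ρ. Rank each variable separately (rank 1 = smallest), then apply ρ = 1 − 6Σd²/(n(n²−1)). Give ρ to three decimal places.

Ranks of variable 1: 1, 4, 2, 3, 5
Ranks of variable 2: 1, 2, 4, 3, 5
d = r₁ − r₂: 0, 2, -2, 0, 0
d²: 0, 4, 4, 0, 0; Σd² = 8
ρ = 1 − 6·8/(5·24) = 1 − 48/120 = 0.600

0.600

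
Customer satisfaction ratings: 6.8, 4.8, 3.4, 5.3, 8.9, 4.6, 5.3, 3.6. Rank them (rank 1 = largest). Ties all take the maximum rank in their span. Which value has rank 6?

Sorted (descending): 8.9, 6.8, 5.3, 5.3, 4.8, 4.6, 3.6, 3.4
The 2 values of 5.3 occupy positions 3–4 → each gets rank 4.
Rank 6 → value 4.6.

4.6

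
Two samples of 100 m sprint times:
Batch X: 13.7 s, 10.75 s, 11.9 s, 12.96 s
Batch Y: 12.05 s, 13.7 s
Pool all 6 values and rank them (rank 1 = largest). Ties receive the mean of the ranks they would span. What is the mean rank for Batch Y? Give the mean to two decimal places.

2.75

Sorted (descending): 13.7, 13.7, 12.96, 12.05, 11.9, 10.75
The 2 values of 13.7 occupy positions 1–2 → average rank (1+2)/2 = 1.5.
Batch Y values → pooled ranks: 12.05→4, 13.7→1.5
Mean rank = (4 + 1.5) / 2 = 2.75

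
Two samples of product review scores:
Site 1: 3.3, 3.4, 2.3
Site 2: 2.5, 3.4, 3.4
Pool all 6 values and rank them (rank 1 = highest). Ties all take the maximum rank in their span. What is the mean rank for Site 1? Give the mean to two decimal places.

Sorted (descending): 3.4, 3.4, 3.4, 3.3, 2.5, 2.3
The 3 values of 3.4 occupy positions 1–3 → each gets rank 3.
Site 1 values → pooled ranks: 3.3→4, 3.4→3, 2.3→6
Mean rank = (4 + 3 + 6) / 3 = 4.33

4.33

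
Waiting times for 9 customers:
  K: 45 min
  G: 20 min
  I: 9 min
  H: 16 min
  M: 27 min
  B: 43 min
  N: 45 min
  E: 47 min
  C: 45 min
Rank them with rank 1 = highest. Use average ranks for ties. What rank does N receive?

3

Sorted (descending): 47, 45, 45, 45, 43, 27, 20, 16, 9
The 3 values of 45 occupy positions 2–4 → average rank 3.
N has value 45 min → rank 3.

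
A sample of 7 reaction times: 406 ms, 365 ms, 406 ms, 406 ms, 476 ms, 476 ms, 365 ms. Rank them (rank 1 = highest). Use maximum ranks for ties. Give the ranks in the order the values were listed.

5, 7, 5, 5, 2, 2, 7

Sorted (descending): 476, 476, 406, 406, 406, 365, 365
The 2 values of 476 occupy positions 1–2 → each gets rank 2.
The 3 values of 406 occupy positions 3–5 → each gets rank 5.
The 2 values of 365 occupy positions 6–7 → each gets rank 7.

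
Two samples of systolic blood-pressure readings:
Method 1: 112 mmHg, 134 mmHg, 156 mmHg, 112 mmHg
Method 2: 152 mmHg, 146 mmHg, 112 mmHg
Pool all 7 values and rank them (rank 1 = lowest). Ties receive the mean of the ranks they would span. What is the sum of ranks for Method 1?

Sorted (ascending): 112, 112, 112, 134, 146, 152, 156
The 3 values of 112 occupy positions 1–3 → average rank 2.
Method 1 values → pooled ranks: 112→2, 134→4, 156→7, 112→2
Rank sum = 2 + 4 + 7 + 2 = 15

15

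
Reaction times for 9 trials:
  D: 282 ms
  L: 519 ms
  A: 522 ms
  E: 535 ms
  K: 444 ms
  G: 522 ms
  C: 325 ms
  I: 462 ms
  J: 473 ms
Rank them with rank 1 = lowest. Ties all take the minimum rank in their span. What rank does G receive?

7

Sorted (ascending): 282, 325, 444, 462, 473, 519, 522, 522, 535
The 2 values of 522 occupy positions 7–8 → each gets rank 7.
G has value 522 ms → rank 7.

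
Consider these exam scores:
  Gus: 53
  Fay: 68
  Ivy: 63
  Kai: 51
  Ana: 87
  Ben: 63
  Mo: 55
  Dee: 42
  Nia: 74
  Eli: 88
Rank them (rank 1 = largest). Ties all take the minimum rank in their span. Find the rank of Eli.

1

Sorted (descending): 88, 87, 74, 68, 63, 63, 55, 53, 51, 42
The 2 values of 63 occupy positions 5–6 → each gets rank 5.
Eli has value 88 → rank 1.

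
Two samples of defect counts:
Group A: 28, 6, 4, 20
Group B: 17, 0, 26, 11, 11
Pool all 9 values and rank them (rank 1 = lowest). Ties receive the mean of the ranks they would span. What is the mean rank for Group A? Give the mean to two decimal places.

5.25

Sorted (ascending): 0, 4, 6, 11, 11, 17, 20, 26, 28
The 2 values of 11 occupy positions 4–5 → average rank (4+5)/2 = 4.5.
Group A values → pooled ranks: 28→9, 6→3, 4→2, 20→7
Mean rank = (9 + 3 + 2 + 7) / 4 = 5.25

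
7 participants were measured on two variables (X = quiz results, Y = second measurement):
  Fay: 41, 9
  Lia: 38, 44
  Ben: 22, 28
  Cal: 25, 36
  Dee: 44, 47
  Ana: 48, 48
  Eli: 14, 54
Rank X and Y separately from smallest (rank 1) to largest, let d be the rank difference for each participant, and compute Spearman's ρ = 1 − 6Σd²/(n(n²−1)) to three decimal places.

0.036

Ranks of variable 1: 5, 4, 2, 3, 6, 7, 1
Ranks of variable 2: 1, 4, 2, 3, 5, 6, 7
d = r₁ − r₂: 4, 0, 0, 0, 1, 1, -6
d²: 16, 0, 0, 0, 1, 1, 36; Σd² = 54
ρ = 1 − 6·54/(7·48) = 1 − 324/336 = 0.036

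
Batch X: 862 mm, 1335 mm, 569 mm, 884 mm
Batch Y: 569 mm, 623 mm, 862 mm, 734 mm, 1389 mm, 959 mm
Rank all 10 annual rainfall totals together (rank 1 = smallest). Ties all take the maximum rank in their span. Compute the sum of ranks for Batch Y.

33

Sorted (ascending): 569, 569, 623, 734, 862, 862, 884, 959, 1335, 1389
The 2 values of 569 occupy positions 1–2 → each gets rank 2.
The 2 values of 862 occupy positions 5–6 → each gets rank 6.
Batch Y values → pooled ranks: 569→2, 623→3, 862→6, 734→4, 1389→10, 959→8
Rank sum = 2 + 3 + 6 + 4 + 10 + 8 = 33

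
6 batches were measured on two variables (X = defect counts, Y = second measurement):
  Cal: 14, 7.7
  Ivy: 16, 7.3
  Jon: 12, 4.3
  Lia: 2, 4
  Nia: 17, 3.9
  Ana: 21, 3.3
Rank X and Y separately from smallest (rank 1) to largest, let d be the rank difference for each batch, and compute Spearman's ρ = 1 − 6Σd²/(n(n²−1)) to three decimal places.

Ranks of variable 1: 3, 4, 2, 1, 5, 6
Ranks of variable 2: 6, 5, 4, 3, 2, 1
d = r₁ − r₂: -3, -1, -2, -2, 3, 5
d²: 9, 1, 4, 4, 9, 25; Σd² = 52
ρ = 1 − 6·52/(6·35) = 1 − 312/210 = -0.486

-0.486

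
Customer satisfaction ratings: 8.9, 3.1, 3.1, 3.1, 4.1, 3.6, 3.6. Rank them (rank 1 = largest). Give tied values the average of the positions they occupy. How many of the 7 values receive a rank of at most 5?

Sorted (descending): 8.9, 4.1, 3.6, 3.6, 3.1, 3.1, 3.1
The 2 values of 3.6 occupy positions 3–4 → average rank (3+4)/2 = 3.5.
The 3 values of 3.1 occupy positions 5–7 → average rank 6.
Ranks ≤ 5: {1, 2, 3.5, 3.5} → 4 values.

4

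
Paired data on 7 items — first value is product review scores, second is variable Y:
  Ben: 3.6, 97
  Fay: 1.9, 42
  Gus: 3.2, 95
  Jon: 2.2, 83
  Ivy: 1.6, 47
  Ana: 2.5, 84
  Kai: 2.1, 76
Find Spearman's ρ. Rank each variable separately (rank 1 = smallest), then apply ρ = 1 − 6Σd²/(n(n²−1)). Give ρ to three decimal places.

0.964

Ranks of variable 1: 7, 2, 6, 4, 1, 5, 3
Ranks of variable 2: 7, 1, 6, 4, 2, 5, 3
d = r₁ − r₂: 0, 1, 0, 0, -1, 0, 0
d²: 0, 1, 0, 0, 1, 0, 0; Σd² = 2
ρ = 1 − 6·2/(7·48) = 1 − 12/336 = 0.964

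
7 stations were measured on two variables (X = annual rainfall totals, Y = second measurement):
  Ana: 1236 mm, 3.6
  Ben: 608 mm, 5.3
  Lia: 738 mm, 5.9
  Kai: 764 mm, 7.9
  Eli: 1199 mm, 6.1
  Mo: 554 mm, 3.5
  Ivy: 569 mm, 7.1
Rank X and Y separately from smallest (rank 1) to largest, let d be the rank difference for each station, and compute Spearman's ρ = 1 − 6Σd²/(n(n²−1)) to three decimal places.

0.179

Ranks of variable 1: 7, 3, 4, 5, 6, 1, 2
Ranks of variable 2: 2, 3, 4, 7, 5, 1, 6
d = r₁ − r₂: 5, 0, 0, -2, 1, 0, -4
d²: 25, 0, 0, 4, 1, 0, 16; Σd² = 46
ρ = 1 − 6·46/(7·48) = 1 − 276/336 = 0.179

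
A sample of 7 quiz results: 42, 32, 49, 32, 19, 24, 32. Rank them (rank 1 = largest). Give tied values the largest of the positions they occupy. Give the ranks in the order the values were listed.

Sorted (descending): 49, 42, 32, 32, 32, 24, 19
The 3 values of 32 occupy positions 3–5 → each gets rank 5.

2, 5, 1, 5, 7, 6, 5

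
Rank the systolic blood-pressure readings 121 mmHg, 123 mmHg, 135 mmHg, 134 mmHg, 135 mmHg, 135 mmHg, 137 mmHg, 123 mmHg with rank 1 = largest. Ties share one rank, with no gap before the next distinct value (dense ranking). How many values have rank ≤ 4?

Sorted (descending): 137, 135, 135, 135, 134, 123, 123, 121
The 3 values of 135 share dense rank 2.
The 2 values of 123 share dense rank 4.
Remaining distinct values take the next consecutive integers.
Ranks ≤ 4: {1, 2, 2, 2, 3, 4, 4} → 7 values.

7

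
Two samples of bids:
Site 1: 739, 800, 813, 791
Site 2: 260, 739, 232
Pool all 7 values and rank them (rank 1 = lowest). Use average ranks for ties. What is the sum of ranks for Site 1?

21.5

Sorted (ascending): 232, 260, 739, 739, 791, 800, 813
The 2 values of 739 occupy positions 3–4 → average rank (3+4)/2 = 3.5.
Site 1 values → pooled ranks: 739→3.5, 800→6, 813→7, 791→5
Rank sum = 3.5 + 6 + 7 + 5 = 21.5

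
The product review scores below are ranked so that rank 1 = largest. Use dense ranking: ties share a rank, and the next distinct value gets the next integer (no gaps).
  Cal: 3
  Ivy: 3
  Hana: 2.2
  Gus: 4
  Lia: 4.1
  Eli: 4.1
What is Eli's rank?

1

Sorted (descending): 4.1, 4.1, 4, 3, 3, 2.2
The 2 values of 4.1 share dense rank 1.
The 2 values of 3 share dense rank 3.
Remaining distinct values take the next consecutive integers.
Eli has value 4.1 → rank 1.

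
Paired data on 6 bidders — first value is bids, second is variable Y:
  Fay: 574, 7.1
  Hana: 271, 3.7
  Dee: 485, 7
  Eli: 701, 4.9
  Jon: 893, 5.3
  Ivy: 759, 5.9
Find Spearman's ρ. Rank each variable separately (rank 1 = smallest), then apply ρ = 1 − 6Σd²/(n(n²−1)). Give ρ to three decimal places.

Ranks of variable 1: 3, 1, 2, 4, 6, 5
Ranks of variable 2: 6, 1, 5, 2, 3, 4
d = r₁ − r₂: -3, 0, -3, 2, 3, 1
d²: 9, 0, 9, 4, 9, 1; Σd² = 32
ρ = 1 − 6·32/(6·35) = 1 − 192/210 = 0.086

0.086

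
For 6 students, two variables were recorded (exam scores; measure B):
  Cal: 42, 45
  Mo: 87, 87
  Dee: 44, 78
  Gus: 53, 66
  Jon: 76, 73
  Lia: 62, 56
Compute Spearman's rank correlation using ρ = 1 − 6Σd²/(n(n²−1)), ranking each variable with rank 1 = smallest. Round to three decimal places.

0.600

Ranks of variable 1: 1, 6, 2, 3, 5, 4
Ranks of variable 2: 1, 6, 5, 3, 4, 2
d = r₁ − r₂: 0, 0, -3, 0, 1, 2
d²: 0, 0, 9, 0, 1, 4; Σd² = 14
ρ = 1 − 6·14/(6·35) = 1 − 84/210 = 0.600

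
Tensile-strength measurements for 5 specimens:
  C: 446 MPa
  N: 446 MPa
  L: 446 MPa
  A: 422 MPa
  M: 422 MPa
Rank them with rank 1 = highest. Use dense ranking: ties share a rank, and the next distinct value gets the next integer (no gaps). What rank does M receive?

2

Sorted (descending): 446, 446, 446, 422, 422
The 3 values of 446 share dense rank 1.
The 2 values of 422 share dense rank 2.
M has value 422 MPa → rank 2.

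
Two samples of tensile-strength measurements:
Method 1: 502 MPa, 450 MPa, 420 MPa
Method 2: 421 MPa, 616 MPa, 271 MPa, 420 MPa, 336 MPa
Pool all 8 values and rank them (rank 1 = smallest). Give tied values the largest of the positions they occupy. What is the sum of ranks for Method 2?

Sorted (ascending): 271, 336, 420, 420, 421, 450, 502, 616
The 2 values of 420 occupy positions 3–4 → each gets rank 4.
Method 2 values → pooled ranks: 421→5, 616→8, 271→1, 420→4, 336→2
Rank sum = 5 + 8 + 1 + 4 + 2 = 20

20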